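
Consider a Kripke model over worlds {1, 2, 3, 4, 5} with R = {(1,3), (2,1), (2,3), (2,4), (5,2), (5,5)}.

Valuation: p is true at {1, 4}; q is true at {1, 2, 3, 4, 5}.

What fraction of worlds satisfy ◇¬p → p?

1: ◇¬p is T, p is T. ✓
2: ◇¬p is T, p is F. ✗
3: ◇¬p is F, p is F. ✓
4: ◇¬p is F, p is T. ✓
5: ◇¬p is T, p is F. ✗
That's 3 of 5 worlds, so 3/5.

3/5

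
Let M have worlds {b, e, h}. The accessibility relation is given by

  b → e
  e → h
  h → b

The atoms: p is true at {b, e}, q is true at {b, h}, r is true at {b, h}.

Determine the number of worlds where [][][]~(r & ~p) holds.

b: successors {e}; [][]~(r & ~p) there: e:T. ✓
e: successors {h}; [][]~(r & ~p) there: h:T. ✓
h: successors {b}; [][]~(r & ~p) there: b:F. ✗
Satisfying worlds: {b, e}.

2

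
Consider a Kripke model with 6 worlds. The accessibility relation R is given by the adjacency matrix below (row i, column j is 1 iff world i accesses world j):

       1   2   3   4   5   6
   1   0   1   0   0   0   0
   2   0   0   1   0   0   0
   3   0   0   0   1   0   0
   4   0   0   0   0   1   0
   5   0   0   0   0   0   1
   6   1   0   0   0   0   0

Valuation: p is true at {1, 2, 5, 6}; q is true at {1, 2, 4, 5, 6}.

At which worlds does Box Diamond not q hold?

{1}

1: successors {2}; Diamond not q there: 2:T. ✓
2: successors {3}; Diamond not q there: 3:F. ✗
3: successors {4}; Diamond not q there: 4:F. ✗
4: successors {5}; Diamond not q there: 5:F. ✗
5: successors {6}; Diamond not q there: 6:F. ✗
6: successors {1}; Diamond not q there: 1:F. ✗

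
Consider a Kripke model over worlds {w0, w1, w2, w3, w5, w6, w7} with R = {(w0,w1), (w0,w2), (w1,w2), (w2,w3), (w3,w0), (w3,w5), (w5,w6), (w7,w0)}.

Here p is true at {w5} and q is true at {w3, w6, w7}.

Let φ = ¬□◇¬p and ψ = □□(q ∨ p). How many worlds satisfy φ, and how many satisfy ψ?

1 and 3

For ¬□◇¬p:
w0: □◇¬p is T. ✗
w1: □◇¬p is T. ✗
w2: □◇¬p is T. ✗
w3: □◇¬p is T. ✗
w5: □◇¬p is F. ✓
w6: □◇¬p is T. ✗
w7: □◇¬p is T. ✗
— 1 world.
For □□(q ∨ p):
w0: successors {w1, w2}; □(q ∨ p) there: w1:F, w2:T. ✗
w1: successors {w2}; □(q ∨ p) there: w2:T. ✓
w2: successors {w3}; □(q ∨ p) there: w3:F. ✗
w3: successors {w0, w5}; □(q ∨ p) there: w0:F, w5:T. ✗
w5: successors {w6}; □(q ∨ p) there: w6:T. ✓
w6: no successors, so □□(q ∨ p) holds vacuously. ✓
w7: successors {w0}; □(q ∨ p) there: w0:F. ✗
— 3 worlds.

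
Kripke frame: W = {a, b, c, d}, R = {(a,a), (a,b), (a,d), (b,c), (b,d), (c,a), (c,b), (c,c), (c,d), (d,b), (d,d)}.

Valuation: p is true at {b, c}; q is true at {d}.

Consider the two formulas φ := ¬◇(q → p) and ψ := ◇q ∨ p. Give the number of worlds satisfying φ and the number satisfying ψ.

0 and 4

For ¬◇(q → p):
a: ◇(q → p) is T. ✗
b: ◇(q → p) is T. ✗
c: ◇(q → p) is T. ✗
d: ◇(q → p) is T. ✗
— 0 worlds.
For ◇q ∨ p:
a: ◇q is T, p is F. ✓
b: ◇q is T, p is T. ✓
c: ◇q is T, p is T. ✓
d: ◇q is T, p is F. ✓
— 4 worlds.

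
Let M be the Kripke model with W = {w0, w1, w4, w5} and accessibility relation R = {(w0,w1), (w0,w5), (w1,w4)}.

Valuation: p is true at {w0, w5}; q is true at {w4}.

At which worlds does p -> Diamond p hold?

{w0, w1, w4}

w0: p is T, Diamond p is T. ✓
w1: p is F, Diamond p is F. ✓
w4: p is F, Diamond p is F. ✓
w5: p is T, Diamond p is F. ✗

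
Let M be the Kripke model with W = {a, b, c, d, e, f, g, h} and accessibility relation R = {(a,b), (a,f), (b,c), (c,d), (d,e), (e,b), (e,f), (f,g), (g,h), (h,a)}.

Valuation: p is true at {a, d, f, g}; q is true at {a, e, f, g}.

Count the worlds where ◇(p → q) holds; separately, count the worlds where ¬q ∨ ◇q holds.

For ◇(p → q):
a: successors {b, f}; p → q there: b:T, f:T. ✓
b: successors {c}; p → q there: c:T. ✓
c: successors {d}; p → q there: d:F. ✗
d: successors {e}; p → q there: e:T. ✓
e: successors {b, f}; p → q there: b:T, f:T. ✓
f: successors {g}; p → q there: g:T. ✓
g: successors {h}; p → q there: h:T. ✓
h: successors {a}; p → q there: a:T. ✓
— 7 worlds.
For ¬q ∨ ◇q:
a: ¬q is F, ◇q is T. ✓
b: ¬q is T, ◇q is F. ✓
c: ¬q is T, ◇q is F. ✓
d: ¬q is T, ◇q is T. ✓
e: ¬q is F, ◇q is T. ✓
f: ¬q is F, ◇q is T. ✓
g: ¬q is F, ◇q is F. ✗
h: ¬q is T, ◇q is T. ✓
— 7 worlds.

7 and 7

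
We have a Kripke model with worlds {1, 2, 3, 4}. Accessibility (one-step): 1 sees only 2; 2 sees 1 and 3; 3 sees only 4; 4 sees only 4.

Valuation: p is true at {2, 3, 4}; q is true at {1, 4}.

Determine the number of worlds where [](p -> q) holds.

1: successors {2}; p -> q there: 2:F. ✗
2: successors {1, 3}; p -> q there: 1:T, 3:F. ✗
3: successors {4}; p -> q there: 4:T. ✓
4: successors {4}; p -> q there: 4:T. ✓
Satisfying worlds: {3, 4}.

2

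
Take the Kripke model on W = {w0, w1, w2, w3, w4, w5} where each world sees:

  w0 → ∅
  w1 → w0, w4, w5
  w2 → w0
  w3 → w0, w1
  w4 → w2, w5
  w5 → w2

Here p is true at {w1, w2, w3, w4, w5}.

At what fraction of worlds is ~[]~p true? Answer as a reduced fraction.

2/3

w0: []~p is T. ✗
w1: []~p is F. ✓
w2: []~p is T. ✗
w3: []~p is F. ✓
w4: []~p is F. ✓
w5: []~p is F. ✓
That's 4 of 6 worlds, so 4/6 = 2/3.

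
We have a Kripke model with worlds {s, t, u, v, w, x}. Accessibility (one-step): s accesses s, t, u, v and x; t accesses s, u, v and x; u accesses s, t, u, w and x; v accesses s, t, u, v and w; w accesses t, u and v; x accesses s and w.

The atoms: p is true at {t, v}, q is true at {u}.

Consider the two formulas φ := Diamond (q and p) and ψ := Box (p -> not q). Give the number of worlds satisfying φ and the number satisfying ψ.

0 and 6

For Diamond (q and p):
s: successors {s, t, u, v, x}; q and p there: s:F, t:F, u:F, v:F, x:F. ✗
t: successors {s, u, v, x}; q and p there: s:F, u:F, v:F, x:F. ✗
u: successors {s, t, u, w, x}; q and p there: s:F, t:F, u:F, w:F, x:F. ✗
v: successors {s, t, u, v, w}; q and p there: s:F, t:F, u:F, v:F, w:F. ✗
w: successors {t, u, v}; q and p there: t:F, u:F, v:F. ✗
x: successors {s, w}; q and p there: s:F, w:F. ✗
— 0 worlds.
For Box (p -> not q):
s: successors {s, t, u, v, x}; p -> not q there: s:T, t:T, u:T, v:T, x:T. ✓
t: successors {s, u, v, x}; p -> not q there: s:T, u:T, v:T, x:T. ✓
u: successors {s, t, u, w, x}; p -> not q there: s:T, t:T, u:T, w:T, x:T. ✓
v: successors {s, t, u, v, w}; p -> not q there: s:T, t:T, u:T, v:T, w:T. ✓
w: successors {t, u, v}; p -> not q there: t:T, u:T, v:T. ✓
x: successors {s, w}; p -> not q there: s:T, w:T. ✓
— 6 worlds.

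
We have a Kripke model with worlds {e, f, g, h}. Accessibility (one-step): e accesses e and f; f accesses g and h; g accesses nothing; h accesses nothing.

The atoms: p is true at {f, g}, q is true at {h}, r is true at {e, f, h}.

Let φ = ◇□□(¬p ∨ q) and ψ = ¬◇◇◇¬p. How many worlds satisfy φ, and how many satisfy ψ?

For ◇□□(¬p ∨ q):
e: successors {e, f}; □□(¬p ∨ q) there: e:F, f:T. ✓
f: successors {g, h}; □□(¬p ∨ q) there: g:T, h:T. ✓
g: no successors, so ◇□□(¬p ∨ q) fails. ✗
h: no successors, so ◇□□(¬p ∨ q) fails. ✗
— 2 worlds.
For ¬◇◇◇¬p:
e: ◇◇◇¬p is T. ✗
f: ◇◇◇¬p is F. ✓
g: ◇◇◇¬p is F. ✓
h: ◇◇◇¬p is F. ✓
— 3 worlds.

2 and 3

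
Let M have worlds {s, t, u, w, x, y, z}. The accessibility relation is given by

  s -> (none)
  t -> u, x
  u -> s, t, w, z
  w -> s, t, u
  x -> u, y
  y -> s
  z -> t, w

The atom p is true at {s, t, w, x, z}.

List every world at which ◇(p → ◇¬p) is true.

{t, u, w, x, z}

s: no successors, so ◇(p → ◇¬p) fails. ✗
t: successors {u, x}; p → ◇¬p there: u:T, x:T. ✓
u: successors {s, t, w, z}; p → ◇¬p there: s:F, t:T, w:T, z:F. ✓
w: successors {s, t, u}; p → ◇¬p there: s:F, t:T, u:T. ✓
x: successors {u, y}; p → ◇¬p there: u:T, y:T. ✓
y: successors {s}; p → ◇¬p there: s:F. ✗
z: successors {t, w}; p → ◇¬p there: t:T, w:T. ✓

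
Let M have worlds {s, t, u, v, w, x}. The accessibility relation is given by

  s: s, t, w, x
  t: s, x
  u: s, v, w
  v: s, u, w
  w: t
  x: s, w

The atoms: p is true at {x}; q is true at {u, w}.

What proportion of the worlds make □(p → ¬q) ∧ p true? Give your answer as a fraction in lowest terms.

s: □(p → ¬q) is T, p is F. ✗
t: □(p → ¬q) is T, p is F. ✗
u: □(p → ¬q) is T, p is F. ✗
v: □(p → ¬q) is T, p is F. ✗
w: □(p → ¬q) is T, p is F. ✗
x: □(p → ¬q) is T, p is T. ✓
That's 1 of 6 worlds, so 1/6.

1/6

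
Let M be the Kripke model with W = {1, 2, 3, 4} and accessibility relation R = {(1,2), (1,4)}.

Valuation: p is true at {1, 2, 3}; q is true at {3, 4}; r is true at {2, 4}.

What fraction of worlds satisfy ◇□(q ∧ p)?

1: successors {2, 4}; □(q ∧ p) there: 2:T, 4:T. ✓
2: no successors, so ◇□(q ∧ p) fails. ✗
3: no successors, so ◇□(q ∧ p) fails. ✗
4: no successors, so ◇□(q ∧ p) fails. ✗
That's 1 of 4 worlds, so 1/4.

1/4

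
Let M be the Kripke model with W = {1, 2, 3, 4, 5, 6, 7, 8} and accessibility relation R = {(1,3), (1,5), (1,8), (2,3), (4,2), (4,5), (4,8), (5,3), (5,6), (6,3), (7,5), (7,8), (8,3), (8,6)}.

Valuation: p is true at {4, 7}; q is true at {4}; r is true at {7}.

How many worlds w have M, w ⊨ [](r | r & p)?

1

1: successors {3, 5, 8}; r | r & p there: 3:F, 5:F, 8:F. ✗
2: successors {3}; r | r & p there: 3:F. ✗
3: no successors, so [](r | r & p) holds vacuously. ✓
4: successors {2, 5, 8}; r | r & p there: 2:F, 5:F, 8:F. ✗
5: successors {3, 6}; r | r & p there: 3:F, 6:F. ✗
6: successors {3}; r | r & p there: 3:F. ✗
7: successors {5, 8}; r | r & p there: 5:F, 8:F. ✗
8: successors {3, 6}; r | r & p there: 3:F, 6:F. ✗
Satisfying worlds: {3}.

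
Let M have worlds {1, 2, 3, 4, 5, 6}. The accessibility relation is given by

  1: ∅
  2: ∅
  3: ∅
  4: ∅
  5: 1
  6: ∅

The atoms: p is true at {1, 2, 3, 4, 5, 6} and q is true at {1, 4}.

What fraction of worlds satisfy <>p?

1: no successors, so <>p fails. ✗
2: no successors, so <>p fails. ✗
3: no successors, so <>p fails. ✗
4: no successors, so <>p fails. ✗
5: successors {1}; p there: 1:T. ✓
6: no successors, so <>p fails. ✗
That's 1 of 6 worlds, so 1/6.

1/6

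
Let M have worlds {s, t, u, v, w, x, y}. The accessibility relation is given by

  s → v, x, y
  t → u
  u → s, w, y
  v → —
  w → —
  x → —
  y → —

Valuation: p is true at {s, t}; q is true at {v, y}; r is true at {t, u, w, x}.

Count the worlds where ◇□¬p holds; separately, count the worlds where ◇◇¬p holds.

2 and 2

For ◇□¬p:
s: successors {v, x, y}; □¬p there: v:T, x:T, y:T. ✓
t: successors {u}; □¬p there: u:F. ✗
u: successors {s, w, y}; □¬p there: s:T, w:T, y:T. ✓
v: no successors, so ◇□¬p fails. ✗
w: no successors, so ◇□¬p fails. ✗
x: no successors, so ◇□¬p fails. ✗
y: no successors, so ◇□¬p fails. ✗
— 2 worlds.
For ◇◇¬p:
s: successors {v, x, y}; ◇¬p there: v:F, x:F, y:F. ✗
t: successors {u}; ◇¬p there: u:T. ✓
u: successors {s, w, y}; ◇¬p there: s:T, w:F, y:F. ✓
v: no successors, so ◇◇¬p fails. ✗
w: no successors, so ◇◇¬p fails. ✗
x: no successors, so ◇◇¬p fails. ✗
y: no successors, so ◇◇¬p fails. ✗
— 2 worlds.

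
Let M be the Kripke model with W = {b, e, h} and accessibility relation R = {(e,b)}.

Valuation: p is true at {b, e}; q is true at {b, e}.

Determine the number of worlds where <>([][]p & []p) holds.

b: no successors, so <>([][]p & []p) fails. ✗
e: successors {b}; [][]p & []p there: b:T. ✓
h: no successors, so <>([][]p & []p) fails. ✗
Satisfying worlds: {e}.

1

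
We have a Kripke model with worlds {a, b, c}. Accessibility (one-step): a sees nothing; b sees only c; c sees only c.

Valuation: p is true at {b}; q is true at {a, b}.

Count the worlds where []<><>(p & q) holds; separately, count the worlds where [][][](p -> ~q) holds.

For []<><>(p & q):
a: no successors, so []<><>(p & q) holds vacuously. ✓
b: successors {c}; <><>(p & q) there: c:F. ✗
c: successors {c}; <><>(p & q) there: c:F. ✗
— 1 world.
For [][][](p -> ~q):
a: no successors, so [][][](p -> ~q) holds vacuously. ✓
b: successors {c}; [][](p -> ~q) there: c:T. ✓
c: successors {c}; [][](p -> ~q) there: c:T. ✓
— 3 worlds.

1 and 3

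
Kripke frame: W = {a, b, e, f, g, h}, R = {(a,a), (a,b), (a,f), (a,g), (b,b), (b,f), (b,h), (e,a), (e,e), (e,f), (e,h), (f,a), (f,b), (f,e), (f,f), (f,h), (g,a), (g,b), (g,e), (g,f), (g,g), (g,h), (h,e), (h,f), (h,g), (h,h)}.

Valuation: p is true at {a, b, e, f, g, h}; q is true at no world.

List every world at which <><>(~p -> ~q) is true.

{a, b, e, f, g, h}

a: successors {a, b, f, g}; <>(~p -> ~q) there: a:T, b:T, f:T, g:T. ✓
b: successors {b, f, h}; <>(~p -> ~q) there: b:T, f:T, h:T. ✓
e: successors {a, e, f, h}; <>(~p -> ~q) there: a:T, e:T, f:T, h:T. ✓
f: successors {a, b, e, f, h}; <>(~p -> ~q) there: a:T, b:T, e:T, f:T, h:T. ✓
g: successors {a, b, e, f, g, h}; <>(~p -> ~q) there: a:T, b:T, e:T, f:T, g:T, h:T. ✓
h: successors {e, f, g, h}; <>(~p -> ~q) there: e:T, f:T, g:T, h:T. ✓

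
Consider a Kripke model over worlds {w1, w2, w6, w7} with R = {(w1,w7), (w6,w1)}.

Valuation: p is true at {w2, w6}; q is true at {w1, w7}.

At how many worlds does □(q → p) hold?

2

w1: successors {w7}; q → p there: w7:F. ✗
w2: no successors, so □(q → p) holds vacuously. ✓
w6: successors {w1}; q → p there: w1:F. ✗
w7: no successors, so □(q → p) holds vacuously. ✓
Satisfying worlds: {w2, w7}.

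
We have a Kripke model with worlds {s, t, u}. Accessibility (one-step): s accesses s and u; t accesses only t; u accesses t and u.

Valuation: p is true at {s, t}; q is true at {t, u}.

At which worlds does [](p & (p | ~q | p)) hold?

{t}

s: successors {s, u}; p & (p | ~q | p) there: s:T, u:F. ✗
t: successors {t}; p & (p | ~q | p) there: t:T. ✓
u: successors {t, u}; p & (p | ~q | p) there: t:T, u:F. ✗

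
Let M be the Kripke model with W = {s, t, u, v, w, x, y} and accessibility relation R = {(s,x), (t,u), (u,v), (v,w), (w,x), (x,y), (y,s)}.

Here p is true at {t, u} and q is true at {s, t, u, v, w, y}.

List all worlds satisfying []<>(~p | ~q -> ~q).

{v, y}

s: successors {x}; <>(~p | ~q -> ~q) there: x:F. ✗
t: successors {u}; <>(~p | ~q -> ~q) there: u:F. ✗
u: successors {v}; <>(~p | ~q -> ~q) there: v:F. ✗
v: successors {w}; <>(~p | ~q -> ~q) there: w:T. ✓
w: successors {x}; <>(~p | ~q -> ~q) there: x:F. ✗
x: successors {y}; <>(~p | ~q -> ~q) there: y:F. ✗
y: successors {s}; <>(~p | ~q -> ~q) there: s:T. ✓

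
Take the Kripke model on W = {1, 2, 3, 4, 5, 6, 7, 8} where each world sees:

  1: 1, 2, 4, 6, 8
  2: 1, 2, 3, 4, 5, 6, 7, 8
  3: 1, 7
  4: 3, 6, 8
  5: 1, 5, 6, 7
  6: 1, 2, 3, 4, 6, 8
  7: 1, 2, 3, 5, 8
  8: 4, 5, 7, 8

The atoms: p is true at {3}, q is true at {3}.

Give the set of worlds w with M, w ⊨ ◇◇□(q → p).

{1, 2, 3, 4, 5, 6, 7, 8}

1: successors {1, 2, 4, 6, 8}; ◇□(q → p) there: 1:T, 2:T, 4:T, 6:T, 8:T. ✓
2: successors {1, 2, 3, 4, 5, 6, 7, 8}; ◇□(q → p) there: 1:T, 2:T, 3:T, 4:T, 5:T, 6:T, 7:T, 8:T. ✓
3: successors {1, 7}; ◇□(q → p) there: 1:T, 7:T. ✓
4: successors {3, 6, 8}; ◇□(q → p) there: 3:T, 6:T, 8:T. ✓
5: successors {1, 5, 6, 7}; ◇□(q → p) there: 1:T, 5:T, 6:T, 7:T. ✓
6: successors {1, 2, 3, 4, 6, 8}; ◇□(q → p) there: 1:T, 2:T, 3:T, 4:T, 6:T, 8:T. ✓
7: successors {1, 2, 3, 5, 8}; ◇□(q → p) there: 1:T, 2:T, 3:T, 5:T, 8:T. ✓
8: successors {4, 5, 7, 8}; ◇□(q → p) there: 4:T, 5:T, 7:T, 8:T. ✓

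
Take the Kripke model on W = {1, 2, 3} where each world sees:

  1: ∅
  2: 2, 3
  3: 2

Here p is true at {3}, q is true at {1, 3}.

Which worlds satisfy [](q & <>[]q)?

{1}

1: no successors, so [](q & <>[]q) holds vacuously. ✓
2: successors {2, 3}; q & <>[]q there: 2:F, 3:F. ✗
3: successors {2}; q & <>[]q there: 2:F. ✗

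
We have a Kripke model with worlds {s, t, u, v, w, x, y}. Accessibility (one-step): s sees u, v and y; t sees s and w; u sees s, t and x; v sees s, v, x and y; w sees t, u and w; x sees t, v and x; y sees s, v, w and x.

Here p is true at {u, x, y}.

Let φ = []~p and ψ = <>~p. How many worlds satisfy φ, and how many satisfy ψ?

For []~p:
s: successors {u, v, y}; ~p there: u:F, v:T, y:F. ✗
t: successors {s, w}; ~p there: s:T, w:T. ✓
u: successors {s, t, x}; ~p there: s:T, t:T, x:F. ✗
v: successors {s, v, x, y}; ~p there: s:T, v:T, x:F, y:F. ✗
w: successors {t, u, w}; ~p there: t:T, u:F, w:T. ✗
x: successors {t, v, x}; ~p there: t:T, v:T, x:F. ✗
y: successors {s, v, w, x}; ~p there: s:T, v:T, w:T, x:F. ✗
— 1 world.
For <>~p:
s: successors {u, v, y}; ~p there: u:F, v:T, y:F. ✓
t: successors {s, w}; ~p there: s:T, w:T. ✓
u: successors {s, t, x}; ~p there: s:T, t:T, x:F. ✓
v: successors {s, v, x, y}; ~p there: s:T, v:T, x:F, y:F. ✓
w: successors {t, u, w}; ~p there: t:T, u:F, w:T. ✓
x: successors {t, v, x}; ~p there: t:T, v:T, x:F. ✓
y: successors {s, v, w, x}; ~p there: s:T, v:T, w:T, x:F. ✓
— 7 worlds.

1 and 7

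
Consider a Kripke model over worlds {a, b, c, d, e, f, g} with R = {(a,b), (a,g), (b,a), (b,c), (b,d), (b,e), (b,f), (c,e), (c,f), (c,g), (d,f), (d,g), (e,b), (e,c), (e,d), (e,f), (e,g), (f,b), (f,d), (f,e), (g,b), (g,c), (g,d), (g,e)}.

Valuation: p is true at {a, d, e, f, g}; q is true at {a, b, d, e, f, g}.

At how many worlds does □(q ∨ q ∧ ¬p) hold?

a: successors {b, g}; q ∨ q ∧ ¬p there: b:T, g:T. ✓
b: successors {a, c, d, e, f}; q ∨ q ∧ ¬p there: a:T, c:F, d:T, e:T, f:T. ✗
c: successors {e, f, g}; q ∨ q ∧ ¬p there: e:T, f:T, g:T. ✓
d: successors {f, g}; q ∨ q ∧ ¬p there: f:T, g:T. ✓
e: successors {b, c, d, f, g}; q ∨ q ∧ ¬p there: b:T, c:F, d:T, f:T, g:T. ✗
f: successors {b, d, e}; q ∨ q ∧ ¬p there: b:T, d:T, e:T. ✓
g: successors {b, c, d, e}; q ∨ q ∧ ¬p there: b:T, c:F, d:T, e:T. ✗
Satisfying worlds: {a, c, d, f}.

4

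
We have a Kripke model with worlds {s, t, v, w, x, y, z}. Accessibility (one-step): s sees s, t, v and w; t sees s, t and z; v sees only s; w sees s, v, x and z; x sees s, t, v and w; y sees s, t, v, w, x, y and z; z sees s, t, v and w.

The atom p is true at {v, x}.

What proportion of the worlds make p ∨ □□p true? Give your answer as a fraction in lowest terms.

s: p is F, □□p is F. ✗
t: p is F, □□p is F. ✗
v: p is T, □□p is F. ✓
w: p is F, □□p is F. ✗
x: p is T, □□p is F. ✓
y: p is F, □□p is F. ✗
z: p is F, □□p is F. ✗
That's 2 of 7 worlds, so 2/7.

2/7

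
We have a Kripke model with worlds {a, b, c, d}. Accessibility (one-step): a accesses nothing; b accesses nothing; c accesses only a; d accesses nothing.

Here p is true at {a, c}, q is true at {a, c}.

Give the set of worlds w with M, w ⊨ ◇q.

{c}

a: no successors, so ◇q fails. ✗
b: no successors, so ◇q fails. ✗
c: successors {a}; q there: a:T. ✓
d: no successors, so ◇q fails. ✗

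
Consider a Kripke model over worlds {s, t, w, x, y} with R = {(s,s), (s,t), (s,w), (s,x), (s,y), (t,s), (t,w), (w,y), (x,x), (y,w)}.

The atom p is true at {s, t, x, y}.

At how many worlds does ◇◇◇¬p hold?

s: successors {s, t, w, x, y}; ◇◇¬p there: s:T, t:T, w:T, x:F, y:F. ✓
t: successors {s, w}; ◇◇¬p there: s:T, w:T. ✓
w: successors {y}; ◇◇¬p there: y:F. ✗
x: successors {x}; ◇◇¬p there: x:F. ✗
y: successors {w}; ◇◇¬p there: w:T. ✓
Satisfying worlds: {s, t, y}.

3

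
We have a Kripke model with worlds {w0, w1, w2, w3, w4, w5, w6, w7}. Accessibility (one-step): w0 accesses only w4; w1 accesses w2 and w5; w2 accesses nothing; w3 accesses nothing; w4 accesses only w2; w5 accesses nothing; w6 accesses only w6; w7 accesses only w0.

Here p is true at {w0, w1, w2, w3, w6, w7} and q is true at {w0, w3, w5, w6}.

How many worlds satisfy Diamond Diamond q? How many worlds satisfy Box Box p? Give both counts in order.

1 and 7

For Diamond Diamond q:
w0: successors {w4}; Diamond q there: w4:F. ✗
w1: successors {w2, w5}; Diamond q there: w2:F, w5:F. ✗
w2: no successors, so Diamond Diamond q fails. ✗
w3: no successors, so Diamond Diamond q fails. ✗
w4: successors {w2}; Diamond q there: w2:F. ✗
w5: no successors, so Diamond Diamond q fails. ✗
w6: successors {w6}; Diamond q there: w6:T. ✓
w7: successors {w0}; Diamond q there: w0:F. ✗
— 1 world.
For Box Box p:
w0: successors {w4}; Box p there: w4:T. ✓
w1: successors {w2, w5}; Box p there: w2:T, w5:T. ✓
w2: no successors, so Box Box p holds vacuously. ✓
w3: no successors, so Box Box p holds vacuously. ✓
w4: successors {w2}; Box p there: w2:T. ✓
w5: no successors, so Box Box p holds vacuously. ✓
w6: successors {w6}; Box p there: w6:T. ✓
w7: successors {w0}; Box p there: w0:F. ✗
— 7 worlds.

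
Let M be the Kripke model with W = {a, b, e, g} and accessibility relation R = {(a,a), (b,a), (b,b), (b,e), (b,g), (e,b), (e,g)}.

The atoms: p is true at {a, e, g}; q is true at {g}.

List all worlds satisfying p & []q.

{g}

a: p is T, []q is F. ✗
b: p is F, []q is F. ✗
e: p is T, []q is F. ✗
g: p is T, []q is T. ✓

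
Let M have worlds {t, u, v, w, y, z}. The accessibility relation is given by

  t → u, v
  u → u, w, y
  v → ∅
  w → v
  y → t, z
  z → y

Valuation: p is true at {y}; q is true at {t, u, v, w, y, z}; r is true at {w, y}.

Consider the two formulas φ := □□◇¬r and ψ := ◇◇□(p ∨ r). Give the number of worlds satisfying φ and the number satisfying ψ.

3 and 3

For □□◇¬r:
t: successors {u, v}; □◇¬r there: u:T, v:T. ✓
u: successors {u, w, y}; □◇¬r there: u:T, w:F, y:F. ✗
v: no successors, so □□◇¬r holds vacuously. ✓
w: successors {v}; □◇¬r there: v:T. ✓
y: successors {t, z}; □◇¬r there: t:F, z:T. ✗
z: successors {y}; □◇¬r there: y:F. ✗
— 3 worlds.
For ◇◇□(p ∨ r):
t: successors {u, v}; ◇□(p ∨ r) there: u:F, v:F. ✗
u: successors {u, w, y}; ◇□(p ∨ r) there: u:F, w:T, y:T. ✓
v: no successors, so ◇◇□(p ∨ r) fails. ✗
w: successors {v}; ◇□(p ∨ r) there: v:F. ✗
y: successors {t, z}; ◇□(p ∨ r) there: t:T, z:F. ✓
z: successors {y}; ◇□(p ∨ r) there: y:T. ✓
— 3 worlds.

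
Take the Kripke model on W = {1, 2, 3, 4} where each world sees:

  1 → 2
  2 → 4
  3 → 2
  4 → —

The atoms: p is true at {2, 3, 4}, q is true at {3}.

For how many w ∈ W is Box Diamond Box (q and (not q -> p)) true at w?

3

1: successors {2}; Diamond Box (q and (not q -> p)) there: 2:T. ✓
2: successors {4}; Diamond Box (q and (not q -> p)) there: 4:F. ✗
3: successors {2}; Diamond Box (q and (not q -> p)) there: 2:T. ✓
4: no successors, so Box Diamond Box (q and (not q -> p)) holds vacuously. ✓
Satisfying worlds: {1, 3, 4}.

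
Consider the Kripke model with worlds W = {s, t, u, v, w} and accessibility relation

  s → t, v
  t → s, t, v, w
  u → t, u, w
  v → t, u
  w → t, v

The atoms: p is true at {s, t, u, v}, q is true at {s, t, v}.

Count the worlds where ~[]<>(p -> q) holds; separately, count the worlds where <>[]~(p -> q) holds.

For ~[]<>(p -> q):
s: []<>(p -> q) is T. ✗
t: []<>(p -> q) is T. ✗
u: []<>(p -> q) is T. ✗
v: []<>(p -> q) is T. ✗
w: []<>(p -> q) is T. ✗
— 0 worlds.
For <>[]~(p -> q):
s: successors {t, v}; []~(p -> q) there: t:F, v:F. ✗
t: successors {s, t, v, w}; []~(p -> q) there: s:F, t:F, v:F, w:F. ✗
u: successors {t, u, w}; []~(p -> q) there: t:F, u:F, w:F. ✗
v: successors {t, u}; []~(p -> q) there: t:F, u:F. ✗
w: successors {t, v}; []~(p -> q) there: t:F, v:F. ✗
— 0 worlds.

0 and 0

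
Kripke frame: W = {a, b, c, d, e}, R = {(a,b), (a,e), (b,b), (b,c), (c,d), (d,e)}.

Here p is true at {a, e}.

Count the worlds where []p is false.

a: successors {b, e}; p there: b:F, e:T. ✗
b: successors {b, c}; p there: b:F, c:F. ✗
c: successors {d}; p there: d:F. ✗
d: successors {e}; p there: e:T. ✓
e: no successors, so []p holds vacuously. ✓
Satisfying worlds: {d, e}.
So []p fails at the other 3 worlds.

3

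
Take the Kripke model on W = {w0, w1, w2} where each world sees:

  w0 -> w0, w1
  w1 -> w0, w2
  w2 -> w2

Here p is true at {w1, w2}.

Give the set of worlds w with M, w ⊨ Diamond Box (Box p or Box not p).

w0: successors {w0, w1}; Box (Box p or Box not p) there: w0:F, w1:F. ✗
w1: successors {w0, w2}; Box (Box p or Box not p) there: w0:F, w2:T. ✓
w2: successors {w2}; Box (Box p or Box not p) there: w2:T. ✓

{w1, w2}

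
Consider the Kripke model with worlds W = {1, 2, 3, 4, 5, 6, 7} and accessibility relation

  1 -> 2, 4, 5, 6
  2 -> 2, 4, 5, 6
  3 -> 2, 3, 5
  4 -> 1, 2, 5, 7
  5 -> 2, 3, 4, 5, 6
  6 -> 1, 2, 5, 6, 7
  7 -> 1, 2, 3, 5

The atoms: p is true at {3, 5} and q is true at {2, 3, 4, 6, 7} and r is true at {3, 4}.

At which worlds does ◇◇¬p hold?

{1, 2, 3, 4, 5, 6, 7}

1: successors {2, 4, 5, 6}; ◇¬p there: 2:T, 4:T, 5:T, 6:T. ✓
2: successors {2, 4, 5, 6}; ◇¬p there: 2:T, 4:T, 5:T, 6:T. ✓
3: successors {2, 3, 5}; ◇¬p there: 2:T, 3:T, 5:T. ✓
4: successors {1, 2, 5, 7}; ◇¬p there: 1:T, 2:T, 5:T, 7:T. ✓
5: successors {2, 3, 4, 5, 6}; ◇¬p there: 2:T, 3:T, 4:T, 5:T, 6:T. ✓
6: successors {1, 2, 5, 6, 7}; ◇¬p there: 1:T, 2:T, 5:T, 6:T, 7:T. ✓
7: successors {1, 2, 3, 5}; ◇¬p there: 1:T, 2:T, 3:T, 5:T. ✓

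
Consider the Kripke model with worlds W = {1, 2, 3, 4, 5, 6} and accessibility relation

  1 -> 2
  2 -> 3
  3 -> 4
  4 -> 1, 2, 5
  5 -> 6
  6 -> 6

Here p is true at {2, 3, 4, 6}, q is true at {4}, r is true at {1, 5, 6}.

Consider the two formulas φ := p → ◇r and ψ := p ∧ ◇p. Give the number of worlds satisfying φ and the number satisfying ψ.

For p → ◇r:
1: p is F, ◇r is F. ✓
2: p is T, ◇r is F. ✗
3: p is T, ◇r is F. ✗
4: p is T, ◇r is T. ✓
5: p is F, ◇r is T. ✓
6: p is T, ◇r is T. ✓
— 4 worlds.
For p ∧ ◇p:
1: p is F, ◇p is T. ✗
2: p is T, ◇p is T. ✓
3: p is T, ◇p is T. ✓
4: p is T, ◇p is T. ✓
5: p is F, ◇p is T. ✗
6: p is T, ◇p is T. ✓
— 4 worlds.

4 and 4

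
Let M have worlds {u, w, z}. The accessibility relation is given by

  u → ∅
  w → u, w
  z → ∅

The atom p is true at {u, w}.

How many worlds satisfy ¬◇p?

u: ◇p is F. ✓
w: ◇p is T. ✗
z: ◇p is F. ✓
Satisfying worlds: {u, z}.

2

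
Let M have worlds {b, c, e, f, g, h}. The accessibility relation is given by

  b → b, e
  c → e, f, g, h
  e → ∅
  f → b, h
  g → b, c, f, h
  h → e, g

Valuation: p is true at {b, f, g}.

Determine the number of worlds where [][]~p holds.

1

b: successors {b, e}; []~p there: b:F, e:T. ✗
c: successors {e, f, g, h}; []~p there: e:T, f:F, g:F, h:F. ✗
e: no successors, so [][]~p holds vacuously. ✓
f: successors {b, h}; []~p there: b:F, h:F. ✗
g: successors {b, c, f, h}; []~p there: b:F, c:F, f:F, h:F. ✗
h: successors {e, g}; []~p there: e:T, g:F. ✗
Satisfying worlds: {e}.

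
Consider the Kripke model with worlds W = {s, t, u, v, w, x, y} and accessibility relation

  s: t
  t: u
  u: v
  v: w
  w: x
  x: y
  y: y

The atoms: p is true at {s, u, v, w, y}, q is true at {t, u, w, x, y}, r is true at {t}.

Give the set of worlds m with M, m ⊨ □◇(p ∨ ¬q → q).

s: successors {t}; ◇(p ∨ ¬q → q) there: t:T. ✓
t: successors {u}; ◇(p ∨ ¬q → q) there: u:F. ✗
u: successors {v}; ◇(p ∨ ¬q → q) there: v:T. ✓
v: successors {w}; ◇(p ∨ ¬q → q) there: w:T. ✓
w: successors {x}; ◇(p ∨ ¬q → q) there: x:T. ✓
x: successors {y}; ◇(p ∨ ¬q → q) there: y:T. ✓
y: successors {y}; ◇(p ∨ ¬q → q) there: y:T. ✓

{s, u, v, w, x, y}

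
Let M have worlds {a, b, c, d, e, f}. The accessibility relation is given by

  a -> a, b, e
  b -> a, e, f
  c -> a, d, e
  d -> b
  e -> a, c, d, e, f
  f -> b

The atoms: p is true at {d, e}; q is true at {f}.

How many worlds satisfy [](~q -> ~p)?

a: successors {a, b, e}; ~q -> ~p there: a:T, b:T, e:F. ✗
b: successors {a, e, f}; ~q -> ~p there: a:T, e:F, f:T. ✗
c: successors {a, d, e}; ~q -> ~p there: a:T, d:F, e:F. ✗
d: successors {b}; ~q -> ~p there: b:T. ✓
e: successors {a, c, d, e, f}; ~q -> ~p there: a:T, c:T, d:F, e:F, f:T. ✗
f: successors {b}; ~q -> ~p there: b:T. ✓
Satisfying worlds: {d, f}.

2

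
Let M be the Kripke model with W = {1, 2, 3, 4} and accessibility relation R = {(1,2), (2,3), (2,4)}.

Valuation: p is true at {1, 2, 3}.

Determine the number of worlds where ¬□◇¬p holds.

1: □◇¬p is T. ✗
2: □◇¬p is F. ✓
3: □◇¬p is T. ✗
4: □◇¬p is T. ✗
Satisfying worlds: {2}.

1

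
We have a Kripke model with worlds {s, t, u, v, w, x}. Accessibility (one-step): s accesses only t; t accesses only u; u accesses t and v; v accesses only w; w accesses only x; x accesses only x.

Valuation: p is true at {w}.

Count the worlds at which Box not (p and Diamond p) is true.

6

s: successors {t}; not (p and Diamond p) there: t:T. ✓
t: successors {u}; not (p and Diamond p) there: u:T. ✓
u: successors {t, v}; not (p and Diamond p) there: t:T, v:T. ✓
v: successors {w}; not (p and Diamond p) there: w:T. ✓
w: successors {x}; not (p and Diamond p) there: x:T. ✓
x: successors {x}; not (p and Diamond p) there: x:T. ✓
Satisfying worlds: {s, t, u, v, w, x}.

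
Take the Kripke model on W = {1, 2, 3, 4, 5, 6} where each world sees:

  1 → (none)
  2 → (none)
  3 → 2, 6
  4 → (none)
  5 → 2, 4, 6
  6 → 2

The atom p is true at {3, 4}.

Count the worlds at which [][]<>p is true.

1: no successors, so [][]<>p holds vacuously. ✓
2: no successors, so [][]<>p holds vacuously. ✓
3: successors {2, 6}; []<>p there: 2:T, 6:F. ✗
4: no successors, so [][]<>p holds vacuously. ✓
5: successors {2, 4, 6}; []<>p there: 2:T, 4:T, 6:F. ✗
6: successors {2}; []<>p there: 2:T. ✓
Satisfying worlds: {1, 2, 4, 6}.

4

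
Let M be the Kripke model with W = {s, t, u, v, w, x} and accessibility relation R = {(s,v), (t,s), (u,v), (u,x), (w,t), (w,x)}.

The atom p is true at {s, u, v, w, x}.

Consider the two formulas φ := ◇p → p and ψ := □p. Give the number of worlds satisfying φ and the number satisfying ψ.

For ◇p → p:
s: ◇p is T, p is T. ✓
t: ◇p is T, p is F. ✗
u: ◇p is T, p is T. ✓
v: ◇p is F, p is T. ✓
w: ◇p is T, p is T. ✓
x: ◇p is F, p is T. ✓
— 5 worlds.
For □p:
s: successors {v}; p there: v:T. ✓
t: successors {s}; p there: s:T. ✓
u: successors {v, x}; p there: v:T, x:T. ✓
v: no successors, so □p holds vacuously. ✓
w: successors {t, x}; p there: t:F, x:T. ✗
x: no successors, so □p holds vacuously. ✓
— 5 worlds.

5 and 5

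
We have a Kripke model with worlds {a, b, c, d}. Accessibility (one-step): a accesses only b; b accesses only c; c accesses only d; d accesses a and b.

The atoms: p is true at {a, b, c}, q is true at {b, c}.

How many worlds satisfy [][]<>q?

2

a: successors {b}; []<>q there: b:F. ✗
b: successors {c}; []<>q there: c:T. ✓
c: successors {d}; []<>q there: d:T. ✓
d: successors {a, b}; []<>q there: a:T, b:F. ✗
Satisfying worlds: {b, c}.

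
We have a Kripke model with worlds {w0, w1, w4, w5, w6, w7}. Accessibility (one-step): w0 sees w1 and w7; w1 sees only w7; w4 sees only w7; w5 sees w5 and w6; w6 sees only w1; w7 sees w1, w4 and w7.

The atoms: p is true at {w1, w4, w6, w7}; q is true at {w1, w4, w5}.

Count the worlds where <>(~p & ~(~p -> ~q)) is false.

5

w0: successors {w1, w7}; ~p & ~(~p -> ~q) there: w1:F, w7:F. ✗
w1: successors {w7}; ~p & ~(~p -> ~q) there: w7:F. ✗
w4: successors {w7}; ~p & ~(~p -> ~q) there: w7:F. ✗
w5: successors {w5, w6}; ~p & ~(~p -> ~q) there: w5:T, w6:F. ✓
w6: successors {w1}; ~p & ~(~p -> ~q) there: w1:F. ✗
w7: successors {w1, w4, w7}; ~p & ~(~p -> ~q) there: w1:F, w4:F, w7:F. ✗
Satisfying worlds: {w5}.
So <>(~p & ~(~p -> ~q)) fails at the other 5 worlds.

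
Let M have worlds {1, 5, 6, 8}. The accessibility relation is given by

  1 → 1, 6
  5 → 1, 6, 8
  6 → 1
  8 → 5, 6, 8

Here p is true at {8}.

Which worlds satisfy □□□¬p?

1: successors {1, 6}; □□¬p there: 1:T, 6:T. ✓
5: successors {1, 6, 8}; □□¬p there: 1:T, 6:T, 8:F. ✗
6: successors {1}; □□¬p there: 1:T. ✓
8: successors {5, 6, 8}; □□¬p there: 5:F, 6:T, 8:F. ✗

{1, 6}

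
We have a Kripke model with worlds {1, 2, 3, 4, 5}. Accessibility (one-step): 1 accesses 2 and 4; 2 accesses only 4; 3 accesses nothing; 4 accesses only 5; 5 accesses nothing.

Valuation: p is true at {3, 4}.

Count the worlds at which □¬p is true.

1: successors {2, 4}; ¬p there: 2:T, 4:F. ✗
2: successors {4}; ¬p there: 4:F. ✗
3: no successors, so □¬p holds vacuously. ✓
4: successors {5}; ¬p there: 5:T. ✓
5: no successors, so □¬p holds vacuously. ✓
Satisfying worlds: {3, 4, 5}.

3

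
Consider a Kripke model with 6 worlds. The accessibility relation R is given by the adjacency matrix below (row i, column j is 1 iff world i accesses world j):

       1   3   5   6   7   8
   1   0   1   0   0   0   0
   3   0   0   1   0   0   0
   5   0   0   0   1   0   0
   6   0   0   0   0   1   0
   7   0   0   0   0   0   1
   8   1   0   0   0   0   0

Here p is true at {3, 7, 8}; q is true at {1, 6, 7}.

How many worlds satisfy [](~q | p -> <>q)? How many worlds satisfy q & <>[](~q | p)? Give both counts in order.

4 and 2

For [](~q | p -> <>q):
1: successors {3}; ~q | p -> <>q there: 3:F. ✗
3: successors {5}; ~q | p -> <>q there: 5:T. ✓
5: successors {6}; ~q | p -> <>q there: 6:T. ✓
6: successors {7}; ~q | p -> <>q there: 7:F. ✗
7: successors {8}; ~q | p -> <>q there: 8:T. ✓
8: successors {1}; ~q | p -> <>q there: 1:T. ✓
— 4 worlds.
For q & <>[](~q | p):
1: q is T, <>[](~q | p) is T. ✓
3: q is F, <>[](~q | p) is F. ✗
5: q is F, <>[](~q | p) is T. ✗
6: q is T, <>[](~q | p) is T. ✓
7: q is T, <>[](~q | p) is F. ✗
8: q is F, <>[](~q | p) is T. ✗
— 2 worlds.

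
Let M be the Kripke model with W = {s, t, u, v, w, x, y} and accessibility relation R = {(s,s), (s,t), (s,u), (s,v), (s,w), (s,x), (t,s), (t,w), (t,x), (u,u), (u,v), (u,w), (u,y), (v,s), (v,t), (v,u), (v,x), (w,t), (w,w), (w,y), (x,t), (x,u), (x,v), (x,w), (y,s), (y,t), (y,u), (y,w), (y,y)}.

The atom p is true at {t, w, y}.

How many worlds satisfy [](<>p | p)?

s: successors {s, t, u, v, w, x}; <>p | p there: s:T, t:T, u:T, v:T, w:T, x:T. ✓
t: successors {s, w, x}; <>p | p there: s:T, w:T, x:T. ✓
u: successors {u, v, w, y}; <>p | p there: u:T, v:T, w:T, y:T. ✓
v: successors {s, t, u, x}; <>p | p there: s:T, t:T, u:T, x:T. ✓
w: successors {t, w, y}; <>p | p there: t:T, w:T, y:T. ✓
x: successors {t, u, v, w}; <>p | p there: t:T, u:T, v:T, w:T. ✓
y: successors {s, t, u, w, y}; <>p | p there: s:T, t:T, u:T, w:T, y:T. ✓
Satisfying worlds: {s, t, u, v, w, x, y}.

7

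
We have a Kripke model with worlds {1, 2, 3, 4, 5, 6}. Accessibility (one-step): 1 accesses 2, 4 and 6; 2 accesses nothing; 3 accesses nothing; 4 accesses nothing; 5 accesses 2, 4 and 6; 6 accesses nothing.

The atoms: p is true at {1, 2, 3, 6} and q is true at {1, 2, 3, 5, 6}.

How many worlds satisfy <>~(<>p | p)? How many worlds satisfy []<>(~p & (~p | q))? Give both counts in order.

2 and 4

For <>~(<>p | p):
1: successors {2, 4, 6}; ~(<>p | p) there: 2:F, 4:T, 6:F. ✓
2: no successors, so <>~(<>p | p) fails. ✗
3: no successors, so <>~(<>p | p) fails. ✗
4: no successors, so <>~(<>p | p) fails. ✗
5: successors {2, 4, 6}; ~(<>p | p) there: 2:F, 4:T, 6:F. ✓
6: no successors, so <>~(<>p | p) fails. ✗
— 2 worlds.
For []<>(~p & (~p | q)):
1: successors {2, 4, 6}; <>(~p & (~p | q)) there: 2:F, 4:F, 6:F. ✗
2: no successors, so []<>(~p & (~p | q)) holds vacuously. ✓
3: no successors, so []<>(~p & (~p | q)) holds vacuously. ✓
4: no successors, so []<>(~p & (~p | q)) holds vacuously. ✓
5: successors {2, 4, 6}; <>(~p & (~p | q)) there: 2:F, 4:F, 6:F. ✗
6: no successors, so []<>(~p & (~p | q)) holds vacuously. ✓
— 4 worlds.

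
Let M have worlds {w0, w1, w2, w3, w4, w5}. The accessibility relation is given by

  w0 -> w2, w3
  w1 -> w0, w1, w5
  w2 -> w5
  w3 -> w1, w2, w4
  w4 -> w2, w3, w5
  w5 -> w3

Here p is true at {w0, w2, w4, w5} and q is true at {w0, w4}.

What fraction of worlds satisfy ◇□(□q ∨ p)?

1/2

w0: successors {w2, w3}; □(□q ∨ p) there: w2:T, w3:F. ✓
w1: successors {w0, w1, w5}; □(□q ∨ p) there: w0:F, w1:F, w5:F. ✗
w2: successors {w5}; □(□q ∨ p) there: w5:F. ✗
w3: successors {w1, w2, w4}; □(□q ∨ p) there: w1:F, w2:T, w4:F. ✓
w4: successors {w2, w3, w5}; □(□q ∨ p) there: w2:T, w3:F, w5:F. ✓
w5: successors {w3}; □(□q ∨ p) there: w3:F. ✗
That's 3 of 6 worlds, so 3/6 = 1/2.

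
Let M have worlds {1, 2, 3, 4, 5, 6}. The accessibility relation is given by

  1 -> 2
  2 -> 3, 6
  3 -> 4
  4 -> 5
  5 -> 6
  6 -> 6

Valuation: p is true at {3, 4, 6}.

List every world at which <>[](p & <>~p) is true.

1: successors {2}; [](p & <>~p) there: 2:F. ✗
2: successors {3, 6}; [](p & <>~p) there: 3:T, 6:F. ✓
3: successors {4}; [](p & <>~p) there: 4:F. ✗
4: successors {5}; [](p & <>~p) there: 5:F. ✗
5: successors {6}; [](p & <>~p) there: 6:F. ✗
6: successors {6}; [](p & <>~p) there: 6:F. ✗

{2}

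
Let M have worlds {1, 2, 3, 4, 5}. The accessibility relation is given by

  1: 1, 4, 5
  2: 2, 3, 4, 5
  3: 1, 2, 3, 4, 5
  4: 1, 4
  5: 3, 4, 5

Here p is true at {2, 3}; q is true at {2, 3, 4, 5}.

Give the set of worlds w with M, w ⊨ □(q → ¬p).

{1, 4}

1: successors {1, 4, 5}; q → ¬p there: 1:T, 4:T, 5:T. ✓
2: successors {2, 3, 4, 5}; q → ¬p there: 2:F, 3:F, 4:T, 5:T. ✗
3: successors {1, 2, 3, 4, 5}; q → ¬p there: 1:T, 2:F, 3:F, 4:T, 5:T. ✗
4: successors {1, 4}; q → ¬p there: 1:T, 4:T. ✓
5: successors {3, 4, 5}; q → ¬p there: 3:F, 4:T, 5:T. ✗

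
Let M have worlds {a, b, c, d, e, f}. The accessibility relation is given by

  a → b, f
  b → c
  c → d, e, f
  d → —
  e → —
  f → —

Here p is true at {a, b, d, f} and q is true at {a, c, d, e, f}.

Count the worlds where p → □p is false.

1

a: p is T, □p is T. ✓
b: p is T, □p is F. ✗
c: p is F, □p is F. ✓
d: p is T, □p is T. ✓
e: p is F, □p is T. ✓
f: p is T, □p is T. ✓
Satisfying worlds: {a, c, d, e, f}.
So p → □p fails at the other 1 world.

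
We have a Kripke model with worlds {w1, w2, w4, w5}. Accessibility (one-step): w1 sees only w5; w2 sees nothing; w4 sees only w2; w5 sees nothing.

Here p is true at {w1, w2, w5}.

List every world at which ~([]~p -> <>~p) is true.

w1: []~p -> <>~p is T. ✗
w2: []~p -> <>~p is F. ✓
w4: []~p -> <>~p is T. ✗
w5: []~p -> <>~p is F. ✓

{w2, w5}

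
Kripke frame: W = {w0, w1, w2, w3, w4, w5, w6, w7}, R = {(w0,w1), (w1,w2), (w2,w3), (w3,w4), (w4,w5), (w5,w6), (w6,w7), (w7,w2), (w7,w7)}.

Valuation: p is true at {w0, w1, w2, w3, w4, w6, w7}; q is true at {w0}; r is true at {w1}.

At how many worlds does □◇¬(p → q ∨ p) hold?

0

w0: successors {w1}; ◇¬(p → q ∨ p) there: w1:F. ✗
w1: successors {w2}; ◇¬(p → q ∨ p) there: w2:F. ✗
w2: successors {w3}; ◇¬(p → q ∨ p) there: w3:F. ✗
w3: successors {w4}; ◇¬(p → q ∨ p) there: w4:F. ✗
w4: successors {w5}; ◇¬(p → q ∨ p) there: w5:F. ✗
w5: successors {w6}; ◇¬(p → q ∨ p) there: w6:F. ✗
w6: successors {w7}; ◇¬(p → q ∨ p) there: w7:F. ✗
w7: successors {w2, w7}; ◇¬(p → q ∨ p) there: w2:F, w7:F. ✗
Satisfying worlds: ∅.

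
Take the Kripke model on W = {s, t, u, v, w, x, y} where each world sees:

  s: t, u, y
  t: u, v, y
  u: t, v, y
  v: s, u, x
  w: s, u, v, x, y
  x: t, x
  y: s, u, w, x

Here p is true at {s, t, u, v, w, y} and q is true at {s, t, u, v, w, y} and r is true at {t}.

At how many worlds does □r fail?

s: successors {t, u, y}; r there: t:T, u:F, y:F. ✗
t: successors {u, v, y}; r there: u:F, v:F, y:F. ✗
u: successors {t, v, y}; r there: t:T, v:F, y:F. ✗
v: successors {s, u, x}; r there: s:F, u:F, x:F. ✗
w: successors {s, u, v, x, y}; r there: s:F, u:F, v:F, x:F, y:F. ✗
x: successors {t, x}; r there: t:T, x:F. ✗
y: successors {s, u, w, x}; r there: s:F, u:F, w:F, x:F. ✗
Satisfying worlds: ∅.
So □r fails at the other 7 worlds.

7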